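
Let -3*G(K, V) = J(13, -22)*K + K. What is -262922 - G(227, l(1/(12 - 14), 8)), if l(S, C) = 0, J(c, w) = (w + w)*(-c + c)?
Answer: -788539/3 ≈ -2.6285e+5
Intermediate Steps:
J(c, w) = 0 (J(c, w) = (2*w)*0 = 0)
G(K, V) = -K/3 (G(K, V) = -(0*K + K)/3 = -(0 + K)/3 = -K/3)
-262922 - G(227, l(1/(12 - 14), 8)) = -262922 - (-1)*227/3 = -262922 - 1*(-227/3) = -262922 + 227/3 = -788539/3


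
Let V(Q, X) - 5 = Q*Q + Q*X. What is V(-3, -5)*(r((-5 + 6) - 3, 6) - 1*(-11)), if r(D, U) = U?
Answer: 493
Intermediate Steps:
V(Q, X) = 5 + Q² + Q*X (V(Q, X) = 5 + (Q*Q + Q*X) = 5 + (Q² + Q*X) = 5 + Q² + Q*X)
V(-3, -5)*(r((-5 + 6) - 3, 6) - 1*(-11)) = (5 + (-3)² - 3*(-5))*(6 - 1*(-11)) = (5 + 9 + 15)*(6 + 11) = 29*17 = 493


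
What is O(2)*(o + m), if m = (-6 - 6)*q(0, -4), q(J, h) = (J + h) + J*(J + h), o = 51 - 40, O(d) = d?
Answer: 118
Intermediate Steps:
o = 11
q(J, h) = J + h + J*(J + h)
m = 48 (m = (-6 - 6)*(0 - 4 + 0² + 0*(-4)) = -12*(0 - 4 + 0 + 0) = -12*(-4) = 48)
O(2)*(o + m) = 2*(11 + 48) = 2*59 = 118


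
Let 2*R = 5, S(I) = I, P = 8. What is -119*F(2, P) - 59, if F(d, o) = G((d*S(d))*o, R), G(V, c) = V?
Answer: -3867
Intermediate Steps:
R = 5/2 (R = (½)*5 = 5/2 ≈ 2.5000)
F(d, o) = o*d² (F(d, o) = (d*d)*o = d²*o = o*d²)
-119*F(2, P) - 59 = -952*2² - 59 = -952*4 - 59 = -119*32 - 59 = -3808 - 59 = -3867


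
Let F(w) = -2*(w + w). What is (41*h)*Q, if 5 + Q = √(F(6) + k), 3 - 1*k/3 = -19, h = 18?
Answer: -3690 + 738*√42 ≈ 1092.8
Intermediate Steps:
F(w) = -4*w
k = 66 (k = 9 - 3*(-19) = 9 + 57 = 66)
Q = -5 + √42 (Q = -5 + √(-4*6 + 66) = -5 + √(-24 + 66) = -5 + √42 ≈ 1.4807)
(41*h)*Q = (41*18)*(-5 + √42) = 738*(-5 + √42) = -3690 + 738*√42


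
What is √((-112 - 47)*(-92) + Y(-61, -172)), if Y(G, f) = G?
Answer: √14567 ≈ 120.69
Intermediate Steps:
√((-112 - 47)*(-92) + Y(-61, -172)) = √((-112 - 47)*(-92) - 61) = √(-159*(-92) - 61) = √(14628 - 61) = √14567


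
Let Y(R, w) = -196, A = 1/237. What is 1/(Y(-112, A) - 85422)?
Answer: -1/85618 ≈ -1.1680e-5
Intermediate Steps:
A = 1/237 ≈ 0.0042194
1/(Y(-112, A) - 85422) = 1/(-196 - 85422) = 1/(-85618) = -1/85618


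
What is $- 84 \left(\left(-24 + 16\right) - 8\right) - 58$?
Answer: $1286$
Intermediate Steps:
$- 84 \left(\left(-24 + 16\right) - 8\right) - 58 = - 84 \left(-8 - 8\right) - 58 = \left(-84\right) \left(-16\right) - 58 = 1344 - 58 = 1286$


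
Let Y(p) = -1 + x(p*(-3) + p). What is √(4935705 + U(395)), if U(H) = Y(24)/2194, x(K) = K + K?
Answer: √23758687060562/2194 ≈ 2221.6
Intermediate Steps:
x(K) = 2*K
Y(p) = -1 - 4*p (Y(p) = -1 + 2*(p*(-3) + p) = -1 + 2*(-3*p + p) = -1 + 2*(-2*p) = -1 - 4*p)
U(H) = -97/2194 (U(H) = (-1 - 4*24)/2194 = (-1 - 96)*(1/2194) = -97*1/2194 = -97/2194)
√(4935705 + U(395)) = √(4935705 - 97/2194) = √(10828936673/2194) = √23758687060562/2194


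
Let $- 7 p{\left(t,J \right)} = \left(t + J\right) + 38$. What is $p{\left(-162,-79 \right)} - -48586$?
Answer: $48615$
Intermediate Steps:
$p{\left(t,J \right)} = - \frac{38}{7} - \frac{J}{7} - \frac{t}{7}$ ($p{\left(t,J \right)} = - \frac{\left(t + J\right) + 38}{7} = - \frac{\left(J + t\right) + 38}{7} = - \frac{38 + J + t}{7} = - \frac{38}{7} - \frac{J}{7} - \frac{t}{7}$)
$p{\left(-162,-79 \right)} - -48586 = \left(- \frac{38}{7} - - \frac{79}{7} - - \frac{162}{7}\right) - -48586 = \left(- \frac{38}{7} + \frac{79}{7} + \frac{162}{7}\right) + 48586 = 29 + 48586 = 48615$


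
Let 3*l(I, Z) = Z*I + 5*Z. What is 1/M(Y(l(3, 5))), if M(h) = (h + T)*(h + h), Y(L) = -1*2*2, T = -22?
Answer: 1/208 ≈ 0.0048077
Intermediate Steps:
l(I, Z) = 5*Z/3 + I*Z/3 (l(I, Z) = (Z*I + 5*Z)/3 = (I*Z + 5*Z)/3 = (5*Z + I*Z)/3 = 5*Z/3 + I*Z/3)
Y(L) = -4 (Y(L) = -2*2 = -4)
M(h) = 2*h*(-22 + h) (M(h) = (h - 22)*(h + h) = (-22 + h)*(2*h) = 2*h*(-22 + h))
1/M(Y(l(3, 5))) = 1/(2*(-4)*(-22 - 4)) = 1/(2*(-4)*(-26)) = 1/208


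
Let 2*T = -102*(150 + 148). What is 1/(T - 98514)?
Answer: -1/113712 ≈ -8.7941e-6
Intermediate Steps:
T = -15198 (T = (-102*(150 + 148))/2 = (-102*298)/2 = (1/2)*(-30396) = -15198)
1/(T - 98514) = 1/(-15198 - 98514) = 1/(-113712) = -1/113712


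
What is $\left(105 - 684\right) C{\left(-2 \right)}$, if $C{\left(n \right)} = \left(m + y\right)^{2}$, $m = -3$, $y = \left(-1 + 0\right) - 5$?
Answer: $-46899$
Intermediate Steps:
$y = -6$ ($y = -1 - 5 = -6$)
$C{\left(n \right)} = 81$ ($C{\left(n \right)} = \left(-3 - 6\right)^{2} = \left(-9\right)^{2} = 81$)
$\left(105 - 684\right) C{\left(-2 \right)} = \left(105 - 684\right) 81 = \left(-579\right) 81 = -46899$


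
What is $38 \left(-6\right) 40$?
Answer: $-9120$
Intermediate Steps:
$38 \left(-6\right) 40 = \left(-228\right) 40 = -9120$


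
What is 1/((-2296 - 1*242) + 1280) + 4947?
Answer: 6223325/1258 ≈ 4947.0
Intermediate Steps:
1/((-2296 - 1*242) + 1280) + 4947 = 1/((-2296 - 242) + 1280) + 4947 = 1/(-2538 + 1280) + 4947 = 1/(-1258) + 4947 = -1/1258 + 4947 = 6223325/1258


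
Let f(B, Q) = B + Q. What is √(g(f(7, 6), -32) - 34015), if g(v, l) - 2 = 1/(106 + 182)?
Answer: I*√19591486/24 ≈ 184.43*I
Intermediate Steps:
g(v, l) = 577/288 (g(v, l) = 2 + 1/(106 + 182) = 2 + 1/288 = 577/288)
√(g(f(7, 6), -32) - 34015) = √(577/288 - 34015) = √(-9795743/288) = I*√19591486/24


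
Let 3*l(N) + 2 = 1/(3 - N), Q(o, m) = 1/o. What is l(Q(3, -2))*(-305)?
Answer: 3965/24 ≈ 165.21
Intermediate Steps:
l(N) = -⅔ + 1/(3*(3 - N))
l(Q(3, -2))*(-305) = ((5 - 2/3)/(3*(-3 + 1/3)))*(-305) = ((5 - 2*⅓)/(3*(-3 + ⅓)))*(-305) = ((5 - ⅔)/(3*(-8/3)))*(-305) = ((⅓)*(-3/8)*(13/3))*(-305) = -13/24*(-305) = 3965/24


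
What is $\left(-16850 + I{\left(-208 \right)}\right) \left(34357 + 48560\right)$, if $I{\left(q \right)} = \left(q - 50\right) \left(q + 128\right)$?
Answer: $314255430$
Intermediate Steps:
$I{\left(q \right)} = \left(-50 + q\right) \left(128 + q\right)$
$\left(-16850 + I{\left(-208 \right)}\right) \left(34357 + 48560\right) = \left(-16850 + \left(-6400 + \left(-208\right)^{2} + 78 \left(-208\right)\right)\right) \left(34357 + 48560\right) = \left(-16850 - -20640\right) 82917 = \left(-16850 + 20640\right) 82917 = 3790 \cdot 82917 = 314255430$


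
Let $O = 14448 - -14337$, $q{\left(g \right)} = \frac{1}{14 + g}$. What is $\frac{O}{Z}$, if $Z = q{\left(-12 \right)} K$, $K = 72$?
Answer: $\frac{9595}{12} \approx 799.58$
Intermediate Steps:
$O = 28785$ ($O = 14448 + 14337 = 28785$)
$Z = 36$ ($Z = \frac{1}{14 - 12} \cdot 72 = \frac{1}{2} \cdot 72 = 36$)
$\frac{O}{Z} = \frac{28785}{36} = 28785 \cdot \frac{1}{36} = \frac{9595}{12}$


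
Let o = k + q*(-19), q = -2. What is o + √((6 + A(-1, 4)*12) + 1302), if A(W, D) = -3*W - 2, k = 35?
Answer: 73 + 2*√330 ≈ 109.33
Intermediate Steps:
A(W, D) = -2 - 3*W
o = 73 (o = 35 - 2*(-19) = 35 + 38 = 73)
o + √((6 + A(-1, 4)*12) + 1302) = 73 + √((6 + (-2 - 3*(-1))*12) + 1302) = 73 + √((6 + (-2 + 3)*12) + 1302) = 73 + √((6 + 1*12) + 1302) = 73 + √((6 + 12) + 1302) = 73 + √(18 + 1302) = 73 + √1320 = 73 + 2*√330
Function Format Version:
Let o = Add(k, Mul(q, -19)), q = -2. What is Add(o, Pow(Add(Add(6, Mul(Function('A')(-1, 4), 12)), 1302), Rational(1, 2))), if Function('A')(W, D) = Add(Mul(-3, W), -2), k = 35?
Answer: Add(73, Mul(2, Pow(330, Rational(1, 2)))) ≈ 109.33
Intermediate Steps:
Function('A')(W, D) = Add(-2, Mul(-3, W))
o = 73 (o = Add(35, Mul(-2, -19)) = Add(35, 38) = 73)
Add(o, Pow(Add(Add(6, Mul(Function('A')(-1, 4), 12)), 1302), Rational(1, 2))) = Add(73, Pow(Add(Add(6, Mul(Add(-2, Mul(-3, -1)), 12)), 1302), Rational(1, 2))) = Add(73, Pow(Add(Add(6, Mul(Add(-2, 3), 12)), 1302), Rational(1, 2))) = Add(73, Pow(Add(Add(6, Mul(1, 12)), 1302), Rational(1, 2))) = Add(73, Pow(Add(Add(6, 12), 1302), Rational(1, 2))) = Add(73, Pow(Add(18, 1302), Rational(1, 2))) = Add(73, Pow(1320, Rational(1, 2))) = Add(73, Mul(2, Pow(330, Rational(1, 2))))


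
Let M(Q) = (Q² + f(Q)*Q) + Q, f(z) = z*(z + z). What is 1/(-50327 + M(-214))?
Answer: -1/19605433 ≈ -5.1006e-8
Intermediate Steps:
f(z) = 2*z² (f(z) = z*(2*z) = 2*z²)
M(Q) = Q + Q² + 2*Q³ (M(Q) = (Q² + (2*Q²)*Q) + Q = (Q² + 2*Q³) + Q = Q + Q² + 2*Q³)
1/(-50327 + M(-214)) = 1/(-50327 - 214*(1 - 214 + 2*(-214)²)) = 1/(-50327 - 214*(1 - 214 + 2*45796)) = 1/(-50327 - 214*(1 - 214 + 91592)) = 1/(-50327 - 214*91379) = 1/(-50327 - 19555106) = 1/(-19605433) = -1/19605433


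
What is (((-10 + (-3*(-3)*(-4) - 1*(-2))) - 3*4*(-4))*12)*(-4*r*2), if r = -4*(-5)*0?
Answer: 0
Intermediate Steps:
r = 0 (r = 20*0 = 0)
(((-10 + (-3*(-3)*(-4) - 1*(-2))) - 3*4*(-4))*12)*(-4*r*2) = (((-10 + (-3*(-3)*(-4) - 1*(-2))) - 3*4*(-4))*12)*(-4*0*2) = (((-10 + (9*(-4) + 2)) - 12*(-4))*12)*(0*2) = (((-10 + (-36 + 2)) + 48)*12)*0 = (((-10 - 34) + 48)*12)*0 = ((-44 + 48)*12)*0 = (4*12)*0 = 48*0 = 0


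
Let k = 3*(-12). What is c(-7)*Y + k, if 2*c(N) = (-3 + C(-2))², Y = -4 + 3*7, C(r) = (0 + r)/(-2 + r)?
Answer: 137/8 ≈ 17.125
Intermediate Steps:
C(r) = r/(-2 + r)
Y = 17 (Y = -4 + 21 = 17)
c(N) = 25/8 (c(N) = (-3 - 2/(-2 - 2))²/2 = (-3 - 2/(-4))²/2 = (-3 - 2*(-¼))²/2 = (-3 + ½)²/2 = (-5/2)²/2 = (½)*(25/4) = 25/8)
k = -36
c(-7)*Y + k = (25/8)*17 - 36 = 425/8 - 36 = 137/8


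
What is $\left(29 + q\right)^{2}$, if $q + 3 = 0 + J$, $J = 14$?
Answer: $1600$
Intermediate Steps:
$q = 11$ ($q = -3 + \left(0 + 14\right) = -3 + 14 = 11$)
$\left(29 + q\right)^{2} = \left(29 + 11\right)^{2} = 40^{2} = 1600$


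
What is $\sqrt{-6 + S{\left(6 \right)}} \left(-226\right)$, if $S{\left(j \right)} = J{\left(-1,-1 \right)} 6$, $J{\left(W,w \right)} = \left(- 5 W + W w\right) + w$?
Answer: $- 452 \sqrt{6} \approx -1107.2$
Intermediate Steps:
$J{\left(W,w \right)} = w - 5 W + W w$
$S{\left(j \right)} = 30$ ($S{\left(j \right)} = \left(-1 - -5 - -1\right) 6 = \left(-1 + 5 + 1\right) 6 = 5 \cdot 6 = 30$)
$\sqrt{-6 + S{\left(6 \right)}} \left(-226\right) = \sqrt{-6 + 30} \left(-226\right) = \sqrt{24} \left(-226\right) = 2 \sqrt{6} \left(-226\right) = - 452 \sqrt{6}$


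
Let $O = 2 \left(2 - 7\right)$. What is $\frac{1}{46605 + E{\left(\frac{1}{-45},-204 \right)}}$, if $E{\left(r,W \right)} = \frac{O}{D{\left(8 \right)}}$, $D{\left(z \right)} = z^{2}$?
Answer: $\frac{32}{1491355} \approx 2.1457 \cdot 10^{-5}$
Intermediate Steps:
$O = -10$ ($O = 2 \left(-5\right) = -10$)
$E{\left(r,W \right)} = - \frac{5}{32}$ ($E{\left(r,W \right)} = - \frac{10}{8^{2}} = - \frac{10}{64} = \left(-10\right) \frac{1}{64} = - \frac{5}{32}$)
$\frac{1}{46605 + E{\left(\frac{1}{-45},-204 \right)}} = \frac{1}{46605 - \frac{5}{32}} = \frac{1}{\frac{1491355}{32}} = \frac{32}{1491355}$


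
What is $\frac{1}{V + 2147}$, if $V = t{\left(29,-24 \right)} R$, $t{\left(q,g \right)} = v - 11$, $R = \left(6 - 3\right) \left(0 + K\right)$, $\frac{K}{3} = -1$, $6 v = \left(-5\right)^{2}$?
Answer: $\frac{2}{4417} \approx 0.0004528$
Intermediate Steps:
$v = \frac{25}{6}$ ($v = \frac{\left(-5\right)^{2}}{6} = \frac{1}{6} \cdot 25 = \frac{25}{6} \approx 4.1667$)
$K = -3$ ($K = 3 \left(-1\right) = -3$)
$R = -9$ ($R = \left(6 - 3\right) \left(0 - 3\right) = 3 \left(-3\right) = -9$)
$t{\left(q,g \right)} = - \frac{41}{6}$ ($t{\left(q,g \right)} = \frac{25}{6} - 11 = - \frac{41}{6}$)
$V = \frac{123}{2}$ ($V = \left(- \frac{41}{6}\right) \left(-9\right) = \frac{123}{2} \approx 61.5$)
$\frac{1}{V + 2147} = \frac{1}{\frac{123}{2} + 2147} = \frac{1}{\frac{4417}{2}} = \frac{2}{4417}$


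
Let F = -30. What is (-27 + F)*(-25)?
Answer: 1425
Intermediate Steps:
(-27 + F)*(-25) = (-27 - 30)*(-25) = -57*(-25) = 1425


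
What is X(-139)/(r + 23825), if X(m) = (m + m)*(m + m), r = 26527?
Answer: 19321/12588 ≈ 1.5349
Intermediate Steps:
X(m) = 4*m² (X(m) = (2*m)*(2*m) = 4*m²)
X(-139)/(r + 23825) = (4*(-139)²)/(26527 + 23825) = (4*19321)/50352 = 77284*(1/50352) = 19321/12588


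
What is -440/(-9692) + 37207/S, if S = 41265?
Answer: 94691711/99985095 ≈ 0.94706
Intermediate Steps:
-440/(-9692) + 37207/S = -440/(-9692) + 37207/41265 = -440*(-1/9692) + 37207*(1/41265) = 110/2423 + 37207/41265 = 94691711/99985095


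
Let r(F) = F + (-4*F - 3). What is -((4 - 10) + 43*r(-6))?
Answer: -639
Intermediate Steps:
r(F) = -3 - 3*F (r(F) = F + (-3 - 4*F) = -3 - 3*F)
-((4 - 10) + 43*r(-6)) = -((4 - 10) + 43*(-3 - 3*(-6))) = -(-6 + 43*(-3 + 18)) = -(-6 + 43*15) = -(-6 + 645) = -1*639 = -639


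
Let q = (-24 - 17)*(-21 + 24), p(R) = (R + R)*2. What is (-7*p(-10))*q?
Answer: -34440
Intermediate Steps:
p(R) = 4*R (p(R) = (2*R)*2 = 4*R)
q = -123 (q = -41*3 = -123)
(-7*p(-10))*q = -28*(-10)*(-123) = -7*(-40)*(-123) = 280*(-123) = -34440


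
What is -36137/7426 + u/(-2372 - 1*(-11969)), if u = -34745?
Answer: -604823159/71267322 ≈ -8.4867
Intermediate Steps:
-36137/7426 + u/(-2372 - 1*(-11969)) = -36137/7426 - 34745/(-2372 - 1*(-11969)) = -36137*1/7426 - 34745/(-2372 + 11969) = -36137/7426 - 34745/9597 = -604823159/71267322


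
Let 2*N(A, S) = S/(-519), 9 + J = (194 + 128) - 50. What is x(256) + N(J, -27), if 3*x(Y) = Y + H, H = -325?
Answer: -7949/346 ≈ -22.974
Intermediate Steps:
J = 263 (J = -9 + ((194 + 128) - 50) = -9 + (322 - 50) = -9 + 272 = 263)
N(A, S) = -S/1038 (N(A, S) = (S/(-519))/2 = (S*(-1/519))/2 = (-S/519)/2 = -S/1038)
x(Y) = -325/3 + Y/3 (x(Y) = (Y - 325)/3 = (-325 + Y)/3 = -325/3 + Y/3)
x(256) + N(J, -27) = (-325/3 + (⅓)*256) - 1/1038*(-27) = (-325/3 + 256/3) + 9/346 = -23 + 9/346 = -7949/346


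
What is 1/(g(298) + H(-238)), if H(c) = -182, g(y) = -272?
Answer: -1/454 ≈ -0.0022026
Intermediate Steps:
1/(g(298) + H(-238)) = 1/(-272 - 182) = 1/(-454) = -1/454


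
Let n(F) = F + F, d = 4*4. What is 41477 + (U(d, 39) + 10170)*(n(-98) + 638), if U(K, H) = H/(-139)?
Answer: 630572525/139 ≈ 4.5365e+6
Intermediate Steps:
d = 16
U(K, H) = -H/139 (U(K, H) = H*(-1/139) = -H/139)
n(F) = 2*F
41477 + (U(d, 39) + 10170)*(n(-98) + 638) = 41477 + (-1/139*39 + 10170)*(2*(-98) + 638) = 41477 + (-39/139 + 10170)*(-196 + 638) = 41477 + (1413591/139)*442 = 41477 + 624807222/139 = 630572525/139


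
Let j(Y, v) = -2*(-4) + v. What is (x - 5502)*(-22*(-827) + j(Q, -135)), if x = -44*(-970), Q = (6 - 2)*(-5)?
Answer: 671694926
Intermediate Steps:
Q = -20 (Q = 4*(-5) = -20)
j(Y, v) = 8 + v
x = 42680
(x - 5502)*(-22*(-827) + j(Q, -135)) = (42680 - 5502)*(-22*(-827) + (8 - 135)) = 37178*(18194 - 127) = 37178*18067 = 671694926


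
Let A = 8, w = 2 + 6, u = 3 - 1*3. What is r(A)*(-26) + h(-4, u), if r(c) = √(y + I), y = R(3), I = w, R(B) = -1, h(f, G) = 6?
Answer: 6 - 26*√7 ≈ -62.790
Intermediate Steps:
u = 0 (u = 3 - 3 = 0)
w = 8
I = 8
y = -1
r(c) = √7 (r(c) = √(-1 + 8) = √7)
r(A)*(-26) + h(-4, u) = √7*(-26) + 6 = -26*√7 + 6 = 6 - 26*√7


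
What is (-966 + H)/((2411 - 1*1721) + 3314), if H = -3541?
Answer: -4507/4004 ≈ -1.1256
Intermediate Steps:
(-966 + H)/((2411 - 1*1721) + 3314) = (-966 - 3541)/((2411 - 1*1721) + 3314) = -4507/((2411 - 1721) + 3314) = -4507/(690 + 3314) = -4507/4004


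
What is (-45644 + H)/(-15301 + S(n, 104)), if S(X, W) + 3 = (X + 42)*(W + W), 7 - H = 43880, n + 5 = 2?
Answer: 89517/7192 ≈ 12.447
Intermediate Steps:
n = -3 (n = -5 + 2 = -3)
H = -43873 (H = 7 - 1*43880 = 7 - 43880 = -43873)
S(X, W) = -3 + 2*W*(42 + X) (S(X, W) = -3 + (X + 42)*(W + W) = -3 + (42 + X)*(2*W) = -3 + 2*W*(42 + X))
(-45644 + H)/(-15301 + S(n, 104)) = (-45644 - 43873)/(-15301 + (-3 + 84*104 + 2*104*(-3))) = -89517/(-15301 + (-3 + 8736 - 624)) = -89517/(-15301 + 8109) = -89517/(-7192) = -89517*(-1/7192) = 89517/7192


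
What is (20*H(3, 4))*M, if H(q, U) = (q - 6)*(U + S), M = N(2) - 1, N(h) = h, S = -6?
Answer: 120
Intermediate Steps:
M = 1 (M = 2 - 1 = 1)
H(q, U) = (-6 + U)*(-6 + q) (H(q, U) = (q - 6)*(U - 6) = (-6 + q)*(-6 + U) = (-6 + U)*(-6 + q))
(20*H(3, 4))*M = (20*(36 - 6*4 - 6*3 + 4*3))*1 = (20*(36 - 24 - 18 + 12))*1 = (20*6)*1 = 120*1 = 120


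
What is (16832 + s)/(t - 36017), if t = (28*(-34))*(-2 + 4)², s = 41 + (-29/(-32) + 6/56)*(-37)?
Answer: -419017/991200 ≈ -0.42274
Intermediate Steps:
s = 785/224 (s = 41 + (-29*(-1/32) + 6*(1/56))*(-37) = 41 + (29/32 + 3/28)*(-37) = 41 + (227/224)*(-37) = 41 - 8399/224 = 785/224 ≈ 3.5045)
t = -3808 (t = -952*2² = -952*4 = -3808)
(16832 + s)/(t - 36017) = (16832 + 785/224)/(-3808 - 36017) = (3771153/224)/(-39825) = (3771153/224)*(-1/39825) = -419017/991200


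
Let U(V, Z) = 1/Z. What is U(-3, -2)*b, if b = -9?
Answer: 9/2 ≈ 4.5000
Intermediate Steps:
U(-3, -2)*b = -9/(-2) = -½*(-9) = 9/2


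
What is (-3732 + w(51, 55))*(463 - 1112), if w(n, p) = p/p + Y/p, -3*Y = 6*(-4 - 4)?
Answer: 12106151/5 ≈ 2.4212e+6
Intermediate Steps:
Y = 16 (Y = -2*(-4 - 4) = -2*(-8) = -⅓*(-48) = 16)
w(n, p) = 1 + 16/p (w(n, p) = p/p + 16/p = 1 + 16/p)
(-3732 + w(51, 55))*(463 - 1112) = (-3732 + (16 + 55)/55)*(463 - 1112) = (-3732 + (1/55)*71)*(-649) = (-3732 + 71/55)*(-649) = -205189/55*(-649) = 12106151/5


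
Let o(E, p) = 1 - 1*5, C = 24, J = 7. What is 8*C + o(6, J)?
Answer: 188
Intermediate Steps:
o(E, p) = -4 (o(E, p) = 1 - 5 = -4)
8*C + o(6, J) = 8*24 - 4 = 192 - 4 = 188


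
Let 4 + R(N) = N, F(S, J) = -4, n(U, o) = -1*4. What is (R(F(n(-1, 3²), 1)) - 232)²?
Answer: 57600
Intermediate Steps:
n(U, o) = -4
R(N) = -4 + N
(R(F(n(-1, 3²), 1)) - 232)² = ((-4 - 4) - 232)² = (-8 - 232)² = (-240)² = 57600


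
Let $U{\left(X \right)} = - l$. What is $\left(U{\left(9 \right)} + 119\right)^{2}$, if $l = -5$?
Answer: $15376$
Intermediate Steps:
$U{\left(X \right)} = 5$ ($U{\left(X \right)} = \left(-1\right) \left(-5\right) = 5$)
$\left(U{\left(9 \right)} + 119\right)^{2} = \left(5 + 119\right)^{2} = 124^{2} = 15376$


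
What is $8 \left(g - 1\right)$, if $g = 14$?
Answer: $104$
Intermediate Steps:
$8 \left(g - 1\right) = 8 \left(14 - 1\right) = 8 \cdot 13 = 104$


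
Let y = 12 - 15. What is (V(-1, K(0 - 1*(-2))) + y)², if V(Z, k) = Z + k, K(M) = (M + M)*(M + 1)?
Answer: 64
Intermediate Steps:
y = -3
K(M) = 2*M*(1 + M) (K(M) = (2*M)*(1 + M) = 2*M*(1 + M))
(V(-1, K(0 - 1*(-2))) + y)² = ((-1 + 2*(0 - 1*(-2))*(1 + (0 - 1*(-2)))) - 3)² = ((-1 + 2*(0 + 2)*(1 + (0 + 2))) - 3)² = ((-1 + 2*2*(1 + 2)) - 3)² = ((-1 + 2*2*3) - 3)² = ((-1 + 12) - 3)² = (11 - 3)² = 8² = 64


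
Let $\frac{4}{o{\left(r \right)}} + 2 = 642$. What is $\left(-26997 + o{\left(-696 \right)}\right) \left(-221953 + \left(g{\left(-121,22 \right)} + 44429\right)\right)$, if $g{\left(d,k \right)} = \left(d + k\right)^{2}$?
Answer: $\frac{724482685237}{160} \approx 4.528 \cdot 10^{9}$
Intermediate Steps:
$o{\left(r \right)} = \frac{1}{160}$ ($o{\left(r \right)} = \frac{4}{-2 + 642} = \frac{4}{640} = 4 \cdot \frac{1}{640} = \frac{1}{160}$)
$\left(-26997 + o{\left(-696 \right)}\right) \left(-221953 + \left(g{\left(-121,22 \right)} + 44429\right)\right) = \left(-26997 + \frac{1}{160}\right) \left(-221953 + \left(\left(-121 + 22\right)^{2} + 44429\right)\right) = - \frac{4319519 \left(-221953 + \left(\left(-99\right)^{2} + 44429\right)\right)}{160} = - \frac{4319519 \left(-221953 + \left(9801 + 44429\right)\right)}{160} = - \frac{4319519 \left(-221953 + 54230\right)}{160} = \left(- \frac{4319519}{160}\right) \left(-167723\right) = \frac{724482685237}{160}$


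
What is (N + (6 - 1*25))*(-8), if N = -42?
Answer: 488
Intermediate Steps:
(N + (6 - 1*25))*(-8) = (-42 + (6 - 1*25))*(-8) = (-42 + (6 - 25))*(-8) = (-42 - 19)*(-8) = -61*(-8) = 488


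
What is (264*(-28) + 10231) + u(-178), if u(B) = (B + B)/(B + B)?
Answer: 2840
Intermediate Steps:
u(B) = 1 (u(B) = (2*B)/((2*B)) = (2*B)*(1/(2*B)) = 1)
(264*(-28) + 10231) + u(-178) = (264*(-28) + 10231) + 1 = (-7392 + 10231) + 1 = 2839 + 1 = 2840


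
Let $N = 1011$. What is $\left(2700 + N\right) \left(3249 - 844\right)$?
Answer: $8924955$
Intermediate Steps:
$\left(2700 + N\right) \left(3249 - 844\right) = \left(2700 + 1011\right) \left(3249 - 844\right) = 3711 \cdot 2405 = 8924955$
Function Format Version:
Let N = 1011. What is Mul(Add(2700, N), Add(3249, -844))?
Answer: 8924955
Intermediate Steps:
Mul(Add(2700, N), Add(3249, -844)) = Mul(Add(2700, 1011), Add(3249, -844)) = Mul(3711, 2405) = 8924955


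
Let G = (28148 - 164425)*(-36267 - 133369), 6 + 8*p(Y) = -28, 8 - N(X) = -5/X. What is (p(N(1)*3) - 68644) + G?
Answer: 92469666095/4 ≈ 2.3117e+10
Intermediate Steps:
N(X) = 8 + 5/X (N(X) = 8 - (-5)/X = 8 + 5/X)
p(Y) = -17/4 (p(Y) = -¾ + (⅛)*(-28) = -¾ - 7/2 = -17/4)
G = 23117485172 (G = -136277*(-169636) = 23117485172)
(p(N(1)*3) - 68644) + G = (-17/4 - 68644) + 23117485172 = -274593/4 + 23117485172 = 92469666095/4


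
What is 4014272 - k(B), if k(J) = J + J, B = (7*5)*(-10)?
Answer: 4014972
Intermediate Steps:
B = -350 (B = 35*(-10) = -350)
k(J) = 2*J
4014272 - k(B) = 4014272 - 2*(-350) = 4014272 - 1*(-700) = 4014272 + 700 = 4014972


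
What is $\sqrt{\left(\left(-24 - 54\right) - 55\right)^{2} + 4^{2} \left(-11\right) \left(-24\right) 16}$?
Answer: $\sqrt{85273} \approx 292.02$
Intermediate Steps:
$\sqrt{\left(\left(-24 - 54\right) - 55\right)^{2} + 4^{2} \left(-11\right) \left(-24\right) 16} = \sqrt{\left(\left(-24 - 54\right) - 55\right)^{2} + 16 \left(-11\right) \left(-24\right) 16} = \sqrt{\left(-78 - 55\right)^{2} + \left(-176\right) \left(-24\right) 16} = \sqrt{\left(-133\right)^{2} + 4224 \cdot 16} = \sqrt{17689 + 67584} = \sqrt{85273}$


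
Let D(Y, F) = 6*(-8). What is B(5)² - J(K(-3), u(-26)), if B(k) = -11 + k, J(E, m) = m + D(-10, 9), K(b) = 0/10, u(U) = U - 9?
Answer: 119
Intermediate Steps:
u(U) = -9 + U
D(Y, F) = -48
K(b) = 0 (K(b) = 0*(⅒) = 0)
J(E, m) = -48 + m (J(E, m) = m - 48 = -48 + m)
B(5)² - J(K(-3), u(-26)) = (-11 + 5)² - (-48 + (-9 - 26)) = (-6)² - (-48 - 35) = 36 - 1*(-83) = 36 + 83 = 119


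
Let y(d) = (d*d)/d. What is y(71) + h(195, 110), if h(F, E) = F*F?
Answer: 38096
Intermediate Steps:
h(F, E) = F²
y(d) = d (y(d) = d²/d = d)
y(71) + h(195, 110) = 71 + 195² = 71 + 38025 = 38096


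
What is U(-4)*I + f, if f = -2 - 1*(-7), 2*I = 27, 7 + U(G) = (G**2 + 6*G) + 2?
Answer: -341/2 ≈ -170.50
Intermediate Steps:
U(G) = -5 + G**2 + 6*G (U(G) = -7 + ((G**2 + 6*G) + 2) = -7 + (2 + G**2 + 6*G) = -5 + G**2 + 6*G)
I = 27/2 (I = (1/2)*27 = 27/2 ≈ 13.500)
f = 5 (f = -2 + 7 = 5)
U(-4)*I + f = (-5 + (-4)**2 + 6*(-4))*(27/2) + 5 = (-5 + 16 - 24)*(27/2) + 5 = -13*27/2 + 5 = -351/2 + 5 = -341/2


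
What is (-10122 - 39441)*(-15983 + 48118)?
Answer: -1592707005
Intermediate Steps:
(-10122 - 39441)*(-15983 + 48118) = -49563*32135 = -1592707005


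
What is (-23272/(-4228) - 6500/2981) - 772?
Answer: -2422034966/3150917 ≈ -768.68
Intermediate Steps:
(-23272/(-4228) - 6500/2981) - 772 = (-23272*(-1/4228) - 6500*1/2981) - 772 = (5818/1057 - 6500/2981) - 772 = 10472958/3150917 - 772 = -2422034966/3150917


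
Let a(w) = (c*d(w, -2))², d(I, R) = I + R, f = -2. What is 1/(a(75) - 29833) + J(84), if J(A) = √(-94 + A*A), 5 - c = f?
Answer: 1/231288 + 59*√2 ≈ 83.439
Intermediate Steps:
c = 7 (c = 5 - 1*(-2) = 5 + 2 = 7)
a(w) = (-14 + 7*w)² (a(w) = (7*(w - 2))² = (7*(-2 + w))² = (-14 + 7*w)²)
J(A) = √(-94 + A²)
1/(a(75) - 29833) + J(84) = 1/(49*(-2 + 75)² - 29833) + √(-94 + 84²) = 1/(49*73² - 29833) + √(-94 + 7056) = 1/(49*5329 - 29833) + √6962 = 1/(261121 - 29833) + 59*√2 = 1/231288 + 59*√2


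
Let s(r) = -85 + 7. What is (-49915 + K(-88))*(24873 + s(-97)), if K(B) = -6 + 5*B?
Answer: -1248700995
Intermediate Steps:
s(r) = -78
(-49915 + K(-88))*(24873 + s(-97)) = (-49915 + (-6 + 5*(-88)))*(24873 - 78) = (-49915 + (-6 - 440))*24795 = (-49915 - 446)*24795 = -50361*24795 = -1248700995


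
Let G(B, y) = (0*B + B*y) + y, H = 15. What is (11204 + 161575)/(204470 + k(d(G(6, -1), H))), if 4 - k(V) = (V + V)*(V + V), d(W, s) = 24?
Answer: 57593/67390 ≈ 0.85462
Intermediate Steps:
G(B, y) = y + B*y (G(B, y) = (0 + B*y) + y = B*y + y = y + B*y)
k(V) = 4 - 4*V² (k(V) = 4 - (V + V)*(V + V) = 4 - 2*V*2*V = 4 - 4*V²)
(11204 + 161575)/(204470 + k(d(G(6, -1), H))) = (11204 + 161575)/(204470 + (4 - 4*24²)) = 172779/(204470 + (4 - 4*576)) = 172779/(204470 + (4 - 2304)) = 172779/(204470 - 2300) = 172779/202170 = 172779*(1/202170) = 57593/67390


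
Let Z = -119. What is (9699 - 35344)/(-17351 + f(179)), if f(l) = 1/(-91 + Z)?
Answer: 5385450/3643711 ≈ 1.4780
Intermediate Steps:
f(l) = -1/210 (f(l) = 1/(-91 - 119) = 1/(-210) = -1/210)
(9699 - 35344)/(-17351 + f(179)) = (9699 - 35344)/(-17351 - 1/210) = -25645/(-3643711/210) = -25645*(-210/3643711) = 5385450/3643711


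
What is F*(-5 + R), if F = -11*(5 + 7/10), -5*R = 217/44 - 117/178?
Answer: 6534423/17800 ≈ 367.10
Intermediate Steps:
R = -16739/19580 (R = -(217/44 - 117/178)/5 = -1/5*16739/3916 = -16739/19580 ≈ -0.85490)
F = -627/10 (F = -11*(5 + 7*(1/10)) = -11*(5 + 7/10) = -11*57/10 = -627/10 ≈ -62.700)
F*(-5 + R) = -627*(-5 - 16739/19580)/10 = -627/10*(-114639/19580) = 6534423/17800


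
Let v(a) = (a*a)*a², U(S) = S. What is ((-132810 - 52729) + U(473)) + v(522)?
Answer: 74247345190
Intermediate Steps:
v(a) = a⁴ (v(a) = a²*a² = a⁴)
((-132810 - 52729) + U(473)) + v(522) = ((-132810 - 52729) + 473) + 522⁴ = (-185539 + 473) + 74247530256 = -185066 + 74247530256 = 74247345190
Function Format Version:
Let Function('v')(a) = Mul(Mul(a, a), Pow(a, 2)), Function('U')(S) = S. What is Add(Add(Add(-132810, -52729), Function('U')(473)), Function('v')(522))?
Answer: 74247345190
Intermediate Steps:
Function('v')(a) = Pow(a, 4) (Function('v')(a) = Mul(Pow(a, 2), Pow(a, 2)) = Pow(a, 4))
Add(Add(Add(-132810, -52729), Function('U')(473)), Function('v')(522)) = Add(Add(Add(-132810, -52729), 473), Pow(522, 4)) = Add(Add(-185539, 473), 74247530256) = Add(-185066, 74247530256) = 74247345190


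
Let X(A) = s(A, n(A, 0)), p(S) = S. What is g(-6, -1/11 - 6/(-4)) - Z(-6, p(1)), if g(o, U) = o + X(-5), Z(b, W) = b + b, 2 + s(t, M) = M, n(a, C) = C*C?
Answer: 4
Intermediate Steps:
n(a, C) = C**2
s(t, M) = -2 + M
X(A) = -2 (X(A) = -2 + 0**2 = -2 + 0 = -2)
Z(b, W) = 2*b
g(o, U) = -2 + o (g(o, U) = o - 2 = -2 + o)
g(-6, -1/11 - 6/(-4)) - Z(-6, p(1)) = (-2 - 6) - 2*(-6) = -8 - 1*(-12) = -8 + 12 = 4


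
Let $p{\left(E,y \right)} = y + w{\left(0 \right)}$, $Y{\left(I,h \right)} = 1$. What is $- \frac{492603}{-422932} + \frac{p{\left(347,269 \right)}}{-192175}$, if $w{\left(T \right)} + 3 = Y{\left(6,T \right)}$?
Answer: $\frac{94553058681}{81276957100} \approx 1.1633$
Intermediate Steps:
$w{\left(T \right)} = -2$ ($w{\left(T \right)} = -3 + 1 = -2$)
$p{\left(E,y \right)} = -2 + y$ ($p{\left(E,y \right)} = y - 2 = -2 + y$)
$- \frac{492603}{-422932} + \frac{p{\left(347,269 \right)}}{-192175} = - \frac{492603}{-422932} + \frac{-2 + 269}{-192175} = \left(-492603\right) \left(- \frac{1}{422932}\right) + 267 \left(- \frac{1}{192175}\right) = \frac{492603}{422932} - \frac{267}{192175} = \frac{94553058681}{81276957100}$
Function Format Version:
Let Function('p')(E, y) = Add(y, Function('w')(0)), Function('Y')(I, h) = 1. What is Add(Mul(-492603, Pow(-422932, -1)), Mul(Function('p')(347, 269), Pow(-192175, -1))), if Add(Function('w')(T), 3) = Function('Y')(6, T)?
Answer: Rational(94553058681, 81276957100) ≈ 1.1633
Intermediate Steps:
Function('w')(T) = -2 (Function('w')(T) = Add(-3, 1) = -2)
Function('p')(E, y) = Add(-2, y) (Function('p')(E, y) = Add(y, -2) = Add(-2, y))
Add(Mul(-492603, Pow(-422932, -1)), Mul(Function('p')(347, 269), Pow(-192175, -1))) = Add(Mul(-492603, Pow(-422932, -1)), Mul(Add(-2, 269), Pow(-192175, -1))) = Add(Mul(-492603, Rational(-1, 422932)), Mul(267, Rational(-1, 192175))) = Add(Rational(492603, 422932), Rational(-267, 192175)) = Rational(94553058681, 81276957100)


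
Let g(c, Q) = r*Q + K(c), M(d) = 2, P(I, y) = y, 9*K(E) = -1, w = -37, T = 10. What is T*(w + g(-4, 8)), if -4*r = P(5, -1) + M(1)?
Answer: -3520/9 ≈ -391.11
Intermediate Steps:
K(E) = -⅑ (K(E) = (⅑)*(-1) = -⅑)
r = -¼ (r = -(-1 + 2)/4 = -¼*1 = -¼ ≈ -0.25000)
g(c, Q) = -⅑ - Q/4 (g(c, Q) = -Q/4 - ⅑ = -⅑ - Q/4)
T*(w + g(-4, 8)) = 10*(-37 + (-⅑ - ¼*8)) = 10*(-37 + (-⅑ - 2)) = 10*(-37 - 19/9) = 10*(-352/9) = -3520/9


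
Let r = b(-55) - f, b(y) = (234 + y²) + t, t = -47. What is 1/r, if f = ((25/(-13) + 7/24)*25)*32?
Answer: 39/176168 ≈ 0.00022138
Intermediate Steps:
b(y) = 187 + y² (b(y) = (234 + y²) - 47 = 187 + y²)
f = -50900/39 (f = ((25*(-1/13) + 7*(1/24))*25)*32 = ((-25/13 + 7/24)*25)*32 = -509/312*25*32 = -12725/312*32 = -50900/39 ≈ -1305.1)
r = 176168/39 (r = (187 + (-55)²) - 1*(-50900/39) = (187 + 3025) + 50900/39 = 3212 + 50900/39 = 176168/39 ≈ 4517.1)
1/r = 1/(176168/39) = 39/176168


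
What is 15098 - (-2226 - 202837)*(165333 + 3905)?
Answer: 34704467092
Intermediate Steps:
15098 - (-2226 - 202837)*(165333 + 3905) = 15098 - (-205063)*169238 = 15098 - 1*(-34704451994) = 15098 + 34704451994 = 34704467092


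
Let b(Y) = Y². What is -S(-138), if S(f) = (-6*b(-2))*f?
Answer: -3312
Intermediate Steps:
S(f) = -24*f (S(f) = (-6*(-2)²)*f = (-6*4)*f = -24*f)
-S(-138) = -(-24)*(-138) = -1*3312 = -3312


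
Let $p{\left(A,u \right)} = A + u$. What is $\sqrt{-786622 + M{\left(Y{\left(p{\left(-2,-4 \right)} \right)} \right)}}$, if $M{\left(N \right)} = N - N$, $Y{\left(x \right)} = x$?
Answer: $i \sqrt{786622} \approx 886.92 i$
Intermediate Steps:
$M{\left(N \right)} = 0$
$\sqrt{-786622 + M{\left(Y{\left(p{\left(-2,-4 \right)} \right)} \right)}} = \sqrt{-786622 + 0} = \sqrt{-786622} = i \sqrt{786622}$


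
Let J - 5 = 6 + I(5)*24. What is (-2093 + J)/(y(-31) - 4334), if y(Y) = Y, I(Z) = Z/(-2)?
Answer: 238/485 ≈ 0.49072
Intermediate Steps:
I(Z) = -Z/2 (I(Z) = Z*(-½) = -Z/2)
J = -49 (J = 5 + (6 - ½*5*24) = 5 + (6 - 5/2*24) = 5 + (6 - 60) = 5 - 54 = -49)
(-2093 + J)/(y(-31) - 4334) = (-2093 - 49)/(-31 - 4334) = -2142/(-4365) = -2142*(-1/4365) = 238/485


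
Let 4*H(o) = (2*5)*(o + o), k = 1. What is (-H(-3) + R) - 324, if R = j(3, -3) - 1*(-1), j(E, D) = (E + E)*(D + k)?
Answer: -320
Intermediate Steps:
j(E, D) = 2*E*(1 + D) (j(E, D) = (E + E)*(D + 1) = (2*E)*(1 + D) = 2*E*(1 + D))
R = -11 (R = 2*3*(1 - 3) - 1*(-1) = 2*3*(-2) + 1 = -12 + 1 = -11)
H(o) = 5*o (H(o) = ((2*5)*(o + o))/4 = (10*(2*o))/4 = (20*o)/4 = 5*o)
(-H(-3) + R) - 324 = (-5*(-3) - 11) - 324 = (-1*(-15) - 11) - 324 = (15 - 11) - 324 = 4 - 324 = -320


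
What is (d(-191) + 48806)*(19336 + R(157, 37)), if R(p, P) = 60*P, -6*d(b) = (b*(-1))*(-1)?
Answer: 3158245006/3 ≈ 1.0527e+9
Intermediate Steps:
d(b) = -b/6 (d(b) = -b*(-1)*(-1)/6 = -(-b)*(-1)/6 = -b/6)
(d(-191) + 48806)*(19336 + R(157, 37)) = (-⅙*(-191) + 48806)*(19336 + 60*37) = (191/6 + 48806)*(19336 + 2220) = (293027/6)*21556 = 3158245006/3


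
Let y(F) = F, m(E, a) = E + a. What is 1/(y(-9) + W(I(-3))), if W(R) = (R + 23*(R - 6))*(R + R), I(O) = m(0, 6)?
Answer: 1/63 ≈ 0.015873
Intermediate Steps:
I(O) = 6 (I(O) = 0 + 6 = 6)
W(R) = 2*R*(-138 + 24*R) (W(R) = (R + 23*(-6 + R))*(2*R) = (R + (-138 + 23*R))*(2*R) = (-138 + 24*R)*(2*R) = 2*R*(-138 + 24*R))
1/(y(-9) + W(I(-3))) = 1/(-9 + 12*6*(-23 + 4*6)) = 1/(-9 + 12*6*(-23 + 24)) = 1/(-9 + 12*6*1) = 1/(-9 + 72) = 1/63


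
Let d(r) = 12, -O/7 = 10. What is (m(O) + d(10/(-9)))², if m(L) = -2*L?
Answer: 23104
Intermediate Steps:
O = -70 (O = -7*10 = -70)
(m(O) + d(10/(-9)))² = (-2*(-70) + 12)² = (140 + 12)² = 152² = 23104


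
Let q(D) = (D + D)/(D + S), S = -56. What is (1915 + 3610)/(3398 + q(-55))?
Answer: 613275/377288 ≈ 1.6255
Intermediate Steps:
q(D) = 2*D/(-56 + D) (q(D) = (D + D)/(D - 56) = (2*D)/(-56 + D) = 2*D/(-56 + D))
(1915 + 3610)/(3398 + q(-55)) = (1915 + 3610)/(3398 + 2*(-55)/(-56 - 55)) = 5525/(3398 + 2*(-55)/(-111)) = 5525/(3398 + 2*(-55)*(-1/111)) = 5525/(3398 + 110/111) = 5525/(377288/111) = 5525*(111/377288) = 613275/377288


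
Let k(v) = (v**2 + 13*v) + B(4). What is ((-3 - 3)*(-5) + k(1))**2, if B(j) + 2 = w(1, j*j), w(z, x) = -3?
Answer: 1521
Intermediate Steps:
B(j) = -5 (B(j) = -2 - 3 = -5)
k(v) = -5 + v**2 + 13*v (k(v) = (v**2 + 13*v) - 5 = -5 + v**2 + 13*v)
((-3 - 3)*(-5) + k(1))**2 = ((-3 - 3)*(-5) + (-5 + 1**2 + 13*1))**2 = (-6*(-5) + (-5 + 1 + 13))**2 = (30 + 9)**2 = 39**2 = 1521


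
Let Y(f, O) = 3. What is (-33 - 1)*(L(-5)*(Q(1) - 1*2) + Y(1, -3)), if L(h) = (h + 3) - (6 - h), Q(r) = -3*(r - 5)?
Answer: 4318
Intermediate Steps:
Q(r) = 15 - 3*r (Q(r) = -3*(-5 + r) = 15 - 3*r)
L(h) = -3 + 2*h (L(h) = (3 + h) + (-6 + h) = -3 + 2*h)
(-33 - 1)*(L(-5)*(Q(1) - 1*2) + Y(1, -3)) = (-33 - 1)*((-3 + 2*(-5))*((15 - 3*1) - 1*2) + 3) = -34*((-3 - 10)*((15 - 3) - 2) + 3) = -34*(-13*(12 - 2) + 3) = -34*(-13*10 + 3) = -34*(-130 + 3) = -34*(-127) = 4318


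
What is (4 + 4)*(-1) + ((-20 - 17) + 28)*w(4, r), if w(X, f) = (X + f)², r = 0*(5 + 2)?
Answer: -152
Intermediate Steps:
r = 0 (r = 0*7 = 0)
(4 + 4)*(-1) + ((-20 - 17) + 28)*w(4, r) = (4 + 4)*(-1) + ((-20 - 17) + 28)*(4 + 0)² = 8*(-1) + (-37 + 28)*4² = -8 - 9*16 = -8 - 144 = -152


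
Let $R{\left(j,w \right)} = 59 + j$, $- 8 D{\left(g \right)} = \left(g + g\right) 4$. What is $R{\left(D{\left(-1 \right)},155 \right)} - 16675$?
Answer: $-16615$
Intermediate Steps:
$D{\left(g \right)} = - g$ ($D{\left(g \right)} = - \frac{\left(g + g\right) 4}{8} = - \frac{2 g 4}{8} = - \frac{8 g}{8} = - g$)
$R{\left(D{\left(-1 \right)},155 \right)} - 16675 = \left(59 - -1\right) - 16675 = \left(59 + 1\right) - 16675 = 60 - 16675 = -16615$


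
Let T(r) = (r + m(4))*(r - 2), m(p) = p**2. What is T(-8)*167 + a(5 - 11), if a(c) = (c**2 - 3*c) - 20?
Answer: -13326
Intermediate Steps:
a(c) = -20 + c**2 - 3*c
T(r) = (-2 + r)*(16 + r) (T(r) = (r + 4**2)*(r - 2) = (r + 16)*(-2 + r) = (16 + r)*(-2 + r) = (-2 + r)*(16 + r))
T(-8)*167 + a(5 - 11) = (-32 + (-8)**2 + 14*(-8))*167 + (-20 + (5 - 11)**2 - 3*(5 - 11)) = (-32 + 64 - 112)*167 + (-20 + (-6)**2 - 3*(-6)) = -80*167 + (-20 + 36 + 18) = -13360 + 34 = -13326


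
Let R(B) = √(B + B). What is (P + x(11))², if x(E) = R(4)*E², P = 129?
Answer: 133769 + 62436*√2 ≈ 2.2207e+5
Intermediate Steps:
R(B) = √2*√B (R(B) = √(2*B) = √2*√B)
x(E) = 2*√2*E² (x(E) = (√2*√4)*E² = (√2*2)*E² = (2*√2)*E² = 2*√2*E²)
(P + x(11))² = (129 + 2*√2*11²)² = (129 + 2*√2*121)² = (129 + 242*√2)²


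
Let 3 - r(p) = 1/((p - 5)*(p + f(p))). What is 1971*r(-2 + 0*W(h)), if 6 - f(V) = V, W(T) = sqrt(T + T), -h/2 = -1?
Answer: 83439/14 ≈ 5959.9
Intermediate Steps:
h = 2 (h = -2*(-1) = 2)
W(T) = sqrt(2)*sqrt(T) (W(T) = sqrt(2*T) = sqrt(2)*sqrt(T))
f(V) = 6 - V
r(p) = 3 - 1/(-30 + 6*p) (r(p) = 3 - 1/((p - 5)*(p + (6 - p))) = 3 - 1/((-5 + p)*6) = 3 - 1/(-30 + 6*p))
1971*r(-2 + 0*W(h)) = 1971*((-91 + 18*(-2 + 0*(sqrt(2)*sqrt(2))))/(6*(-5 + (-2 + 0*(sqrt(2)*sqrt(2)))))) = 1971*((-91 + 18*(-2 + 0*2))/(6*(-5 + (-2 + 0*2)))) = 1971*((-91 + 18*(-2 + 0))/(6*(-5 + (-2 + 0)))) = 1971*((-91 + 18*(-2))/(6*(-5 - 2))) = 1971*((1/6)*(-91 - 36)/(-7)) = 1971*((1/6)*(-1/7)*(-127)) = 1971*(127/42) = 83439/14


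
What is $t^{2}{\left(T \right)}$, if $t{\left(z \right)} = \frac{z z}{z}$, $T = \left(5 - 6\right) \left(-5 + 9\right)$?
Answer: $16$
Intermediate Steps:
$T = -4$ ($T = \left(-1\right) 4 = -4$)
$t{\left(z \right)} = z$ ($t{\left(z \right)} = \frac{z^{2}}{z} = z$)
$t^{2}{\left(T \right)} = \left(-4\right)^{2} = 16$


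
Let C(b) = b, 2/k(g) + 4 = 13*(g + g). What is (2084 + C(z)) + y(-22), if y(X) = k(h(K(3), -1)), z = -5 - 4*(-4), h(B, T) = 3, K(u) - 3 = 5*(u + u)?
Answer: 77516/37 ≈ 2095.0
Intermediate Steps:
K(u) = 3 + 10*u (K(u) = 3 + 5*(u + u) = 3 + 5*(2*u) = 3 + 10*u)
k(g) = 2/(-4 + 26*g) (k(g) = 2/(-4 + 13*(g + g)) = 2/(-4 + 13*(2*g)) = 2/(-4 + 26*g))
z = 11 (z = -5 + 16 = 11)
y(X) = 1/37 (y(X) = 1/(-2 + 13*3) = 1/(-2 + 39) = 1/37)
(2084 + C(z)) + y(-22) = (2084 + 11) + 1/37 = 2095 + 1/37 = 77516/37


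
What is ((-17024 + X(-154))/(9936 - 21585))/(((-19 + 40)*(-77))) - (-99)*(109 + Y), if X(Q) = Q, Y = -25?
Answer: 7459226650/896973 ≈ 8316.0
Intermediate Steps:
((-17024 + X(-154))/(9936 - 21585))/(((-19 + 40)*(-77))) - (-99)*(109 + Y) = ((-17024 - 154)/(9936 - 21585))/(((-19 + 40)*(-77))) - (-99)*(109 - 25) = (-17178/(-11649))/((21*(-77))) - (-99)*84 = -17178*(-1/11649)/(-1617) - 1*(-8316) = (5726/3883)*(-1/1617) + 8316 = -818/896973 + 8316 = 7459226650/896973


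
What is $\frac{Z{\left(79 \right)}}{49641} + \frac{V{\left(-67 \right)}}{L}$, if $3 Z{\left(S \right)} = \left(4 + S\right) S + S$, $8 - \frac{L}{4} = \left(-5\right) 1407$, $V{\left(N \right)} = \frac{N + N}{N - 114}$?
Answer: $\frac{5642965939}{126563005806} \approx 0.044586$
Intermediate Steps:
$V{\left(N \right)} = \frac{2 N}{-114 + N}$
$L = 28172$ ($L = 32 - 4 \left(\left(-5\right) 1407\right) = 32 - -28140 = 32 + 28140 = 28172$)
$Z{\left(S \right)} = \frac{S}{3} + \frac{S \left(4 + S\right)}{3}$ ($Z{\left(S \right)} = \frac{\left(4 + S\right) S + S}{3} = \frac{S \left(4 + S\right) + S}{3} = \frac{S + S \left(4 + S\right)}{3} = \frac{S}{3} + \frac{S \left(4 + S\right)}{3}$)
$\frac{Z{\left(79 \right)}}{49641} + \frac{V{\left(-67 \right)}}{L} = \frac{\frac{1}{3} \cdot 79 \left(5 + 79\right)}{49641} + \frac{2 \left(-67\right) \frac{1}{-114 - 67}}{28172} = \frac{1}{3} \cdot 79 \cdot 84 \cdot \frac{1}{49641} + 2 \left(-67\right) \frac{1}{-181} \cdot \frac{1}{28172} = 2212 \cdot \frac{1}{49641} + 2 \left(-67\right) \left(- \frac{1}{181}\right) \frac{1}{28172} = \frac{2212}{49641} + \frac{134}{181} \cdot \frac{1}{28172} = \frac{2212}{49641} + \frac{67}{2549566} = \frac{5642965939}{126563005806}$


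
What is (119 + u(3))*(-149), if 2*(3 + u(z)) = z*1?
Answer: -35015/2 ≈ -17508.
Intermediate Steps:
u(z) = -3 + z/2 (u(z) = -3 + (z*1)/2 = -3 + z/2)
(119 + u(3))*(-149) = (119 + (-3 + (1/2)*3))*(-149) = (119 + (-3 + 3/2))*(-149) = (119 - 3/2)*(-149) = (235/2)*(-149) = -35015/2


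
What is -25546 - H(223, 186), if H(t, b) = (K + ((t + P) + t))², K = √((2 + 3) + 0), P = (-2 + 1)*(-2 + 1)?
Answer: -225360 - 894*√5 ≈ -2.2736e+5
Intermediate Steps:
P = 1 (P = -1*(-1) = 1)
K = √5 (K = √(5 + 0) = √5 ≈ 2.2361)
H(t, b) = (1 + √5 + 2*t)² (H(t, b) = (√5 + ((t + 1) + t))² = (√5 + ((1 + t) + t))² = (√5 + (1 + 2*t))² = (1 + √5 + 2*t)²)
-25546 - H(223, 186) = -25546 - (1 + √5 + 2*223)² = -25546 - (1 + √5 + 446)² = -25546 - (447 + √5)²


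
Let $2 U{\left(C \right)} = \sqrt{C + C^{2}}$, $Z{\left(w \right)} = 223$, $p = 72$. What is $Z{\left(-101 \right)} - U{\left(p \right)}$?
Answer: $223 - 3 \sqrt{146} \approx 186.75$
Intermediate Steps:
$U{\left(C \right)} = \frac{\sqrt{C + C^{2}}}{2}$
$Z{\left(-101 \right)} - U{\left(p \right)} = 223 - \frac{\sqrt{72 \left(1 + 72\right)}}{2} = 223 - \frac{\sqrt{72 \cdot 73}}{2} = 223 - \frac{\sqrt{5256}}{2} = 223 - \frac{6 \sqrt{146}}{2} = 223 - 3 \sqrt{146}$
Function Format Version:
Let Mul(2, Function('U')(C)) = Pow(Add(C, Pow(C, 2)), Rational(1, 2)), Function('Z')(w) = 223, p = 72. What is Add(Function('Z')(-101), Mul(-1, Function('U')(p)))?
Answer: Add(223, Mul(-3, Pow(146, Rational(1, 2)))) ≈ 186.75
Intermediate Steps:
Function('U')(C) = Mul(Rational(1, 2), Pow(Add(C, Pow(C, 2)), Rational(1, 2)))
Add(Function('Z')(-101), Mul(-1, Function('U')(p))) = Add(223, Mul(-1, Mul(Rational(1, 2), Pow(Mul(72, Add(1, 72)), Rational(1, 2))))) = Add(223, Mul(-1, Mul(Rational(1, 2), Pow(Mul(72, 73), Rational(1, 2))))) = Add(223, Mul(-1, Mul(Rational(1, 2), Pow(5256, Rational(1, 2))))) = Add(223, Mul(-1, Mul(Rational(1, 2), Mul(6, Pow(146, Rational(1, 2)))))) = Add(223, Mul(-1, Mul(3, Pow(146, Rational(1, 2))))) = Add(223, Mul(-3, Pow(146, Rational(1, 2))))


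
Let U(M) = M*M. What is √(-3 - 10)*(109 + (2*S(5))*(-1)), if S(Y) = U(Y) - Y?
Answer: 69*I*√13 ≈ 248.78*I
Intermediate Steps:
U(M) = M²
S(Y) = Y² - Y
√(-3 - 10)*(109 + (2*S(5))*(-1)) = √(-3 - 10)*(109 + (2*(5*(-1 + 5)))*(-1)) = √(-13)*(109 + (2*(5*4))*(-1)) = (I*√13)*(109 + (2*20)*(-1)) = (I*√13)*(109 + 40*(-1)) = (I*√13)*(109 - 40) = (I*√13)*69 = 69*I*√13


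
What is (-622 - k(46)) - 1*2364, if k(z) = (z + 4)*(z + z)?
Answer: -7586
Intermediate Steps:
k(z) = 2*z*(4 + z) (k(z) = (4 + z)*(2*z) = 2*z*(4 + z))
(-622 - k(46)) - 1*2364 = (-622 - 2*46*(4 + 46)) - 1*2364 = (-622 - 2*46*50) - 2364 = (-622 - 1*4600) - 2364 = (-622 - 4600) - 2364 = -5222 - 2364 = -7586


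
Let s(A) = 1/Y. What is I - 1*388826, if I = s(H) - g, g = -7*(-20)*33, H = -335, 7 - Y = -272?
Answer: -109771433/279 ≈ -3.9345e+5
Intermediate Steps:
Y = 279 (Y = 7 - 1*(-272) = 7 + 272 = 279)
s(A) = 1/279
g = 4620 (g = 140*33 = 4620)
I = -1288979/279 (I = 1/279 - 1*4620 = 1/279 - 4620 = -1288979/279 ≈ -4620.0)
I - 1*388826 = -1288979/279 - 1*388826 = -1288979/279 - 388826 = -109771433/279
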